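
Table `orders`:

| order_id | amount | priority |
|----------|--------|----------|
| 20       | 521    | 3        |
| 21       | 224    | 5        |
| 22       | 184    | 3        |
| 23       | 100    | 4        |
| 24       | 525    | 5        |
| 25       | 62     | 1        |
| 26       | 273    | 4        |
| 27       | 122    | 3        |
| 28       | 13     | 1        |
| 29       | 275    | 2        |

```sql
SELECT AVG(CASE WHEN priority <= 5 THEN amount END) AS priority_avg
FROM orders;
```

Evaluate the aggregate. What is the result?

order_id=20: ✓ → 521
order_id=21: ✓ → 224
order_id=22: ✓ → 184
order_id=23: ✓ → 100
order_id=24: ✓ → 525
order_id=25: ✓ → 62
order_id=26: ✓ → 273
order_id=27: ✓ → 122
order_id=28: ✓ → 13
order_id=29: ✓ → 275
priority_avg = (521 + 224 + 184 + 100 + 525 + 62 + 273 + 122 + 13 + 275) / 10 = 229.9

229.9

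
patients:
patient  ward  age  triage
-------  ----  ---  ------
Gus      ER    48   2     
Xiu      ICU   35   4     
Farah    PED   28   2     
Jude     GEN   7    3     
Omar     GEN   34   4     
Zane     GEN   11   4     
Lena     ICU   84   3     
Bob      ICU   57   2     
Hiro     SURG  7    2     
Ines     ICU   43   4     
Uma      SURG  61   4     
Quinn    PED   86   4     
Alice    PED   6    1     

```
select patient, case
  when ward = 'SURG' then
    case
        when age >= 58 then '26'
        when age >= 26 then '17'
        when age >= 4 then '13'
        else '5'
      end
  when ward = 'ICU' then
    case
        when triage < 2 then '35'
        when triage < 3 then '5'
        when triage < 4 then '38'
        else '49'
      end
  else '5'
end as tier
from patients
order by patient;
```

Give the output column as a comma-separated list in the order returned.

5, 5, 5, 5, 13, 49, 5, 38, 5, 5, 26, 49, 5

patient=Alice: ward='PED' → outer ELSE → 5
patient=Bob: ward='ICU' → inner[triage < 3] → 5
patient=Farah: ward='PED' → outer ELSE → 5
patient=Gus: ward='ER' → outer ELSE → 5
patient=Hiro: ward='SURG' → inner[age >= 4] → 13
patient=Ines: ward='ICU' → inner[ELSE] → 49
patient=Jude: ward='GEN' → outer ELSE → 5
patient=Lena: ward='ICU' → inner[triage < 4] → 38
patient=Omar: ward='GEN' → outer ELSE → 5
patient=Quinn: ward='PED' → outer ELSE → 5
patient=Uma: ward='SURG' → inner[age >= 58] → 26
patient=Xiu: ward='ICU' → inner[ELSE] → 49
patient=Zane: ward='GEN' → outer ELSE → 5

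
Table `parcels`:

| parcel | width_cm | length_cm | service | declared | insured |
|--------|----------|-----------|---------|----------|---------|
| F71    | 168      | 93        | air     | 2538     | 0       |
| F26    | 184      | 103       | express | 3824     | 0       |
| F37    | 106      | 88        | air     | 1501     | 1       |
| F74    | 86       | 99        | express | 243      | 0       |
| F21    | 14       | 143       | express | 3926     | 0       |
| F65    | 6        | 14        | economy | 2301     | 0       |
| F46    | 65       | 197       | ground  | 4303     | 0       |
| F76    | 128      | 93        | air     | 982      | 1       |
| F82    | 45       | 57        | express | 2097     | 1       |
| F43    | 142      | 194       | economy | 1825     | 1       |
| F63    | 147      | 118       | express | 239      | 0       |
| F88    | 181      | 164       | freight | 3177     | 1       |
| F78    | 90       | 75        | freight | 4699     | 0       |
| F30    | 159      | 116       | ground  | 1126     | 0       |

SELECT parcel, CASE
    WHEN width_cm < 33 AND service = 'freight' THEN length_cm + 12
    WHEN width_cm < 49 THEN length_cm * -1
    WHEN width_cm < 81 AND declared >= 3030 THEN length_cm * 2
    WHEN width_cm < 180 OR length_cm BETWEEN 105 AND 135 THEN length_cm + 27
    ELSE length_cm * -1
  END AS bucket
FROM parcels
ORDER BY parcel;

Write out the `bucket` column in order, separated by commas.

parcel=F21: width_cm < 49 → -143
parcel=F26: ELSE → -103
parcel=F30: width_cm < 180 OR length_cm BETWEEN 105 AND 135 → 143
parcel=F37: width_cm < 180 OR length_cm BETWEEN 105 AND 135 → 115
parcel=F43: width_cm < 180 OR length_cm BETWEEN 105 AND 135 → 221
parcel=F46: width_cm < 81 AND declared >= 3030 → 394
parcel=F63: width_cm < 180 OR length_cm BETWEEN 105 AND 135 → 145
parcel=F65: width_cm < 49 → -14
parcel=F71: width_cm < 180 OR length_cm BETWEEN 105 AND 135 → 120
parcel=F74: width_cm < 180 OR length_cm BETWEEN 105 AND 135 → 126
parcel=F76: width_cm < 180 OR length_cm BETWEEN 105 AND 135 → 120
parcel=F78: width_cm < 180 OR length_cm BETWEEN 105 AND 135 → 102
parcel=F82: width_cm < 49 → -57
parcel=F88: ELSE → -164

-143, -103, 143, 115, 221, 394, 145, -14, 120, 126, 120, 102, -57, -164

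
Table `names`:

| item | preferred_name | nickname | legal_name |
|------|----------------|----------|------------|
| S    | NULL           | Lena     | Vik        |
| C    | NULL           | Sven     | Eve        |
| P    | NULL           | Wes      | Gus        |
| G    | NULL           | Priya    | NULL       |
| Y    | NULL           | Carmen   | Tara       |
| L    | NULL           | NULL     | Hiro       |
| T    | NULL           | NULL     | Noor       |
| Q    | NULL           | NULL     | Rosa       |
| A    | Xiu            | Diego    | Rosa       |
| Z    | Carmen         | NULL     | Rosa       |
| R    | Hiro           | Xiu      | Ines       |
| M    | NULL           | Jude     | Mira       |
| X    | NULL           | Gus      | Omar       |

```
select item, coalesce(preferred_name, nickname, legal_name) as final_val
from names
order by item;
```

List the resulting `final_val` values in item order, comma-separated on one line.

item=A: preferred_name=Xiu → Xiu
item=C: preferred_name=NULL, nickname=Sven → Sven
item=G: preferred_name=NULL, nickname=Priya → Priya
item=L: preferred_name=NULL, nickname=NULL, legal_name=Hiro → Hiro
item=M: preferred_name=NULL, nickname=Jude → Jude
item=P: preferred_name=NULL, nickname=Wes → Wes
item=Q: preferred_name=NULL, nickname=NULL, legal_name=Rosa → Rosa
item=R: preferred_name=Hiro → Hiro
item=S: preferred_name=NULL, nickname=Lena → Lena
item=T: preferred_name=NULL, nickname=NULL, legal_name=Noor → Noor
item=X: preferred_name=NULL, nickname=Gus → Gus
item=Y: preferred_name=NULL, nickname=Carmen → Carmen
item=Z: preferred_name=Carmen → Carmen

Xiu, Sven, Priya, Hiro, Jude, Wes, Rosa, Hiro, Lena, Noor, Gus, Carmen, Carmen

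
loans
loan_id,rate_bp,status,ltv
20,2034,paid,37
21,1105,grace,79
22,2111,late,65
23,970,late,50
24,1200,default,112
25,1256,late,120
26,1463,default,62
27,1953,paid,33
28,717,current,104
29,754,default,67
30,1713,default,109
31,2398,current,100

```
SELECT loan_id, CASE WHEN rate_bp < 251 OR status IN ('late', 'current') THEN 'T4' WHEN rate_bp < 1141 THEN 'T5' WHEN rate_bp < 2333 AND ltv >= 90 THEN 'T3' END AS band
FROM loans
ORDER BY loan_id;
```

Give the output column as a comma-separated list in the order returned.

NULL, T5, T4, T4, T3, T4, NULL, NULL, T4, T5, T3, T4

loan_id=20: (no match → NULL) → NULL
loan_id=21: rate_bp < 1141 → T5
loan_id=22: rate_bp < 251 OR status IN ('late', 'current') → T4
loan_id=23: rate_bp < 251 OR status IN ('late', 'current') → T4
loan_id=24: rate_bp < 2333 AND ltv >= 90 → T3
loan_id=25: rate_bp < 251 OR status IN ('late', 'current') → T4
loan_id=26: (no match → NULL) → NULL
loan_id=27: (no match → NULL) → NULL
loan_id=28: rate_bp < 251 OR status IN ('late', 'current') → T4
loan_id=29: rate_bp < 1141 → T5
loan_id=30: rate_bp < 2333 AND ltv >= 90 → T3
loan_id=31: rate_bp < 251 OR status IN ('late', 'current') → T4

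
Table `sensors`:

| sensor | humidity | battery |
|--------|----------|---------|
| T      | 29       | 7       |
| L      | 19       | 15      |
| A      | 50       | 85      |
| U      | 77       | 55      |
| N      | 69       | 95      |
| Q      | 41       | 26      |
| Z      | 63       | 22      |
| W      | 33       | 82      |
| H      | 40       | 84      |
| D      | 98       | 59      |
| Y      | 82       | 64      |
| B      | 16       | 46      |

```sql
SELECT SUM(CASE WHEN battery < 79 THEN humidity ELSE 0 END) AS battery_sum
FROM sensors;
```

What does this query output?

sensor=T: ✓ → 29
sensor=L: ✓ → 19
sensor=A: ✗
sensor=U: ✓ → 77
sensor=N: ✗
sensor=Q: ✓ → 41
sensor=Z: ✓ → 63
sensor=W: ✗
sensor=H: ✗
sensor=D: ✓ → 98
sensor=Y: ✓ → 82
sensor=B: ✓ → 16
battery_sum = 29 + 19 + 77 + 41 + 63 + 98 + 82 + 16 = 425

425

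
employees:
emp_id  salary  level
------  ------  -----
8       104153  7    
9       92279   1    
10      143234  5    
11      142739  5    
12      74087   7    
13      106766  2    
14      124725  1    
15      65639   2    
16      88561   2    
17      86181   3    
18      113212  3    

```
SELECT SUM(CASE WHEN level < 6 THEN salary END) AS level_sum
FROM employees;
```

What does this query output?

emp_id=8: ✗
emp_id=9: ✓ → 92279
emp_id=10: ✓ → 143234
emp_id=11: ✓ → 142739
emp_id=12: ✗
emp_id=13: ✓ → 106766
emp_id=14: ✓ → 124725
emp_id=15: ✓ → 65639
emp_id=16: ✓ → 88561
emp_id=17: ✓ → 86181
emp_id=18: ✓ → 113212
level_sum = 92279 + 143234 + 142739 + 106766 + 124725 + 65639 + 88561 + 86181 + 113212 = 963336

963336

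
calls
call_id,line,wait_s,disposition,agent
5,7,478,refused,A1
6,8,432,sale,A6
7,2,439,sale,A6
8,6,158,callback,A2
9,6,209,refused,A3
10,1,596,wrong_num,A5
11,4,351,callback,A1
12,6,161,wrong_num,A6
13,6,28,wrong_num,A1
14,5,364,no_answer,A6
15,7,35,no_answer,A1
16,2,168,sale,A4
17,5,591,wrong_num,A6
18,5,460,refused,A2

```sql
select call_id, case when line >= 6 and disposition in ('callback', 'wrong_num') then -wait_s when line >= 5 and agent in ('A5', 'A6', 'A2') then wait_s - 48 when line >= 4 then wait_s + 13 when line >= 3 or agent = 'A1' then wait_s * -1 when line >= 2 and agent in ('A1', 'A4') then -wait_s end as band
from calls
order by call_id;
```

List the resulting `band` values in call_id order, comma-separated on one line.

call_id=5: line >= 4 → 491
call_id=6: line >= 5 and agent in ('A5', 'A6', 'A2') → 384
call_id=7: (no match → NULL) → NULL
call_id=8: line >= 6 and disposition in ('callback', 'wrong_num') → -158
call_id=9: line >= 4 → 222
call_id=10: (no match → NULL) → NULL
call_id=11: line >= 4 → 364
call_id=12: line >= 6 and disposition in ('callback', 'wrong_num') → -161
call_id=13: line >= 6 and disposition in ('callback', 'wrong_num') → -28
call_id=14: line >= 5 and agent in ('A5', 'A6', 'A2') → 316
call_id=15: line >= 4 → 48
call_id=16: line >= 2 and agent in ('A1', 'A4') → -168
call_id=17: line >= 5 and agent in ('A5', 'A6', 'A2') → 543
call_id=18: line >= 5 and agent in ('A5', 'A6', 'A2') → 412

491, 384, NULL, -158, 222, NULL, 364, -161, -28, 316, 48, -168, 543, 412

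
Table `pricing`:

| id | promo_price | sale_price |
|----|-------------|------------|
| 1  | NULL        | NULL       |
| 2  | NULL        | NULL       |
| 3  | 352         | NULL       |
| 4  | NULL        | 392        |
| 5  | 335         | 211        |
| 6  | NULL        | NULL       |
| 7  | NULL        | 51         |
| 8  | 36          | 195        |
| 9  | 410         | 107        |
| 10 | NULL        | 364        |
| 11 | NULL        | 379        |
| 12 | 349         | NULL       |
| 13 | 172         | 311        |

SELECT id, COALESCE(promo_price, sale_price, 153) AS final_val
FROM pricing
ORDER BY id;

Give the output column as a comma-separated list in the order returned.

id=1: promo_price=NULL, sale_price=NULL, → literal 153 → 153
id=2: promo_price=NULL, sale_price=NULL, → literal 153 → 153
id=3: promo_price=352 → 352
id=4: promo_price=NULL, sale_price=392 → 392
id=5: promo_price=335 → 335
id=6: promo_price=NULL, sale_price=NULL, → literal 153 → 153
id=7: promo_price=NULL, sale_price=51 → 51
id=8: promo_price=36 → 36
id=9: promo_price=410 → 410
id=10: promo_price=NULL, sale_price=364 → 364
id=11: promo_price=NULL, sale_price=379 → 379
id=12: promo_price=349 → 349
id=13: promo_price=172 → 172

153, 153, 352, 392, 335, 153, 51, 36, 410, 364, 379, 349, 172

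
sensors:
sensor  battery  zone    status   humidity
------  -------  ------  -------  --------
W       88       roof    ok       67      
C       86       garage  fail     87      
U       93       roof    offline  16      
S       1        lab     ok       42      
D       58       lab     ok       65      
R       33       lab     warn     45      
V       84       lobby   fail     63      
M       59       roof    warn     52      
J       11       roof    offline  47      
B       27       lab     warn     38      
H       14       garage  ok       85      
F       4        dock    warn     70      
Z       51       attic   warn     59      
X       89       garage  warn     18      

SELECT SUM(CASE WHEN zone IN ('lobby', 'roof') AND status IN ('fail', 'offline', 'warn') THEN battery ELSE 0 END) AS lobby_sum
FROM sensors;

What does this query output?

sensor=W: ✗
sensor=C: ✗
sensor=U: ✓ → 93
sensor=S: ✗
sensor=D: ✗
sensor=R: ✗
sensor=V: ✓ → 84
sensor=M: ✓ → 59
sensor=J: ✓ → 11
sensor=B: ✗
sensor=H: ✗
sensor=F: ✗
sensor=Z: ✗
sensor=X: ✗
lobby_sum = 93 + 84 + 59 + 11 = 247

247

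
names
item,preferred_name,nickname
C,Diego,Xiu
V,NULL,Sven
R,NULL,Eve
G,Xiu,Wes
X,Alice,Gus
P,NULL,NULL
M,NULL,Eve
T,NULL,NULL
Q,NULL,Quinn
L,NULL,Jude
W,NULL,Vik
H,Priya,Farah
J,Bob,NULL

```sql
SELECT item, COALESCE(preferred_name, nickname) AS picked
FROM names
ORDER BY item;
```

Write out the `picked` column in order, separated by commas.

Diego, Xiu, Priya, Bob, Jude, Eve, NULL, Quinn, Eve, NULL, Sven, Vik, Alice

item=C: preferred_name=Diego → Diego
item=G: preferred_name=Xiu → Xiu
item=H: preferred_name=Priya → Priya
item=J: preferred_name=Bob → Bob
item=L: preferred_name=NULL, nickname=Jude → Jude
item=M: preferred_name=NULL, nickname=Eve → Eve
item=P: preferred_name=NULL, nickname=NULL (all NULL) → NULL
item=Q: preferred_name=NULL, nickname=Quinn → Quinn
item=R: preferred_name=NULL, nickname=Eve → Eve
item=T: preferred_name=NULL, nickname=NULL (all NULL) → NULL
item=V: preferred_name=NULL, nickname=Sven → Sven
item=W: preferred_name=NULL, nickname=Vik → Vik
item=X: preferred_name=Alice → Alice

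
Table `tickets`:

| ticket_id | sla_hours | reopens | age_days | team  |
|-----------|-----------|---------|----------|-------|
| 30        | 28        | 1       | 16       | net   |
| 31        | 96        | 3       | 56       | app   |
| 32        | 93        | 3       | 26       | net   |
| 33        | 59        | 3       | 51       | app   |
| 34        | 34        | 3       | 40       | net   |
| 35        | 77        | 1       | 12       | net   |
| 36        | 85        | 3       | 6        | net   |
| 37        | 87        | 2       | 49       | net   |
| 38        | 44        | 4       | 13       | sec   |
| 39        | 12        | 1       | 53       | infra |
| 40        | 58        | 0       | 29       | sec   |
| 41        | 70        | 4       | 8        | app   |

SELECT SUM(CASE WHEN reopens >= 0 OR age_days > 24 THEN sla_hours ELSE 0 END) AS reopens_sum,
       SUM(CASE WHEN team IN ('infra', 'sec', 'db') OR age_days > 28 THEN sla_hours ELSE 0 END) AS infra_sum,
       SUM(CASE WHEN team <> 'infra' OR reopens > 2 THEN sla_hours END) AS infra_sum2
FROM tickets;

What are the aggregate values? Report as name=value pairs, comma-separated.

reopens_sum=743, infra_sum=390, infra_sum2=731

[reopens_sum: reopens >= 0 OR age_days > 24]
ticket_id=30: ✓ → 28
ticket_id=31: ✓ → 96
ticket_id=32: ✓ → 93
ticket_id=33: ✓ → 59
ticket_id=34: ✓ → 34
ticket_id=35: ✓ → 77
ticket_id=36: ✓ → 85
ticket_id=37: ✓ → 87
ticket_id=38: ✓ → 44
ticket_id=39: ✓ → 12
ticket_id=40: ✓ → 58
ticket_id=41: ✓ → 70
reopens_sum = 28 + 96 + 93 + 59 + 34 + 77 + 85 + 87 + 44 + 12 + 58 + 70 = 743
—
[infra_sum: team IN ('infra', 'sec', 'db') OR age_days > 28]
ticket_id=30: ✗
ticket_id=31: ✓ → 96
ticket_id=32: ✗
ticket_id=33: ✓ → 59
ticket_id=34: ✓ → 34
ticket_id=35: ✗
ticket_id=36: ✗
ticket_id=37: ✓ → 87
ticket_id=38: ✓ → 44
ticket_id=39: ✓ → 12
ticket_id=40: ✓ → 58
ticket_id=41: ✗
infra_sum = 96 + 59 + 34 + 87 + 44 + 12 + 58 = 390
—
[infra_sum2: team <> 'infra' OR reopens > 2]
ticket_id=30: ✓ → 28
ticket_id=31: ✓ → 96
ticket_id=32: ✓ → 93
ticket_id=33: ✓ → 59
ticket_id=34: ✓ → 34
ticket_id=35: ✓ → 77
ticket_id=36: ✓ → 85
ticket_id=37: ✓ → 87
ticket_id=38: ✓ → 44
ticket_id=39: ✗
ticket_id=40: ✓ → 58
ticket_id=41: ✓ → 70
infra_sum2 = 28 + 96 + 93 + 59 + 34 + 77 + 85 + 87 + 44 + 58 + 70 = 731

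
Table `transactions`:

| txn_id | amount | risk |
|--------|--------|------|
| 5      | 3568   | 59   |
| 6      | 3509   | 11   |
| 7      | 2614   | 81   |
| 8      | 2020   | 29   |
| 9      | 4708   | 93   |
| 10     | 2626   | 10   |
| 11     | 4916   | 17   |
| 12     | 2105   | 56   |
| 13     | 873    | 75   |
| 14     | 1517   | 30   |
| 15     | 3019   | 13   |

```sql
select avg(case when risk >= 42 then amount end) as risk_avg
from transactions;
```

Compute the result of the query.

2773.6

txn_id=5: ✓ → 3568
txn_id=6: ✗
txn_id=7: ✓ → 2614
txn_id=8: ✗
txn_id=9: ✓ → 4708
txn_id=10: ✗
txn_id=11: ✗
txn_id=12: ✓ → 2105
txn_id=13: ✓ → 873
txn_id=14: ✗
txn_id=15: ✗
risk_avg = (3568 + 2614 + 4708 + 2105 + 873) / 5 = 2773.6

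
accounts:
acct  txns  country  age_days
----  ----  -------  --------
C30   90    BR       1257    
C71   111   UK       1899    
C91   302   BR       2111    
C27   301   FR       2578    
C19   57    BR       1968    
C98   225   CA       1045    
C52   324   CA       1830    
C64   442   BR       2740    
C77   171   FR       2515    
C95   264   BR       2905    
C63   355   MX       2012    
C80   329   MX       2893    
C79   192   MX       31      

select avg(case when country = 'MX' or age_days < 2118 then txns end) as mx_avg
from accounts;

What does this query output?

220.5555555556

acct=C30: ✓ → 90
acct=C71: ✓ → 111
acct=C91: ✓ → 302
acct=C27: ✗
acct=C19: ✓ → 57
acct=C98: ✓ → 225
acct=C52: ✓ → 324
acct=C64: ✗
acct=C77: ✗
acct=C95: ✗
acct=C63: ✓ → 355
acct=C80: ✓ → 329
acct=C79: ✓ → 192
mx_avg = (90 + 111 + 302 + 57 + 225 + 324 + 355 + 329 + 192) / 9 = 220.5555555556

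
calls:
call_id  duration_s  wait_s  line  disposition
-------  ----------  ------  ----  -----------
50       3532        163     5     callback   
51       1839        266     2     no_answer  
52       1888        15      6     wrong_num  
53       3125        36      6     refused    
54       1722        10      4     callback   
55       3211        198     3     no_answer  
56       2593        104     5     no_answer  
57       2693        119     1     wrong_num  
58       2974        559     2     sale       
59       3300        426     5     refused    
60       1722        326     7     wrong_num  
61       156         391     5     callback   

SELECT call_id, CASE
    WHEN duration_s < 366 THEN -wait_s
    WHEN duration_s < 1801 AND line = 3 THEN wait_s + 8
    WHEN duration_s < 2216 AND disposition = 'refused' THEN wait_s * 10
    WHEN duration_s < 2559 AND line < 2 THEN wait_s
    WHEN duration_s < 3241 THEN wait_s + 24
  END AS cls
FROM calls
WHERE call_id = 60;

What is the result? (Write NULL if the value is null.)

350

call_id = 60: duration_s=1722, wait_s=326, line=7, disposition=wrong_num.
duration_s < 366 → false
duration_s < 1801 AND line = 3 → false
duration_s < 2216 AND disposition = 'refused' → false
duration_s < 2559 AND line < 2 → false
duration_s < 3241 → true → 350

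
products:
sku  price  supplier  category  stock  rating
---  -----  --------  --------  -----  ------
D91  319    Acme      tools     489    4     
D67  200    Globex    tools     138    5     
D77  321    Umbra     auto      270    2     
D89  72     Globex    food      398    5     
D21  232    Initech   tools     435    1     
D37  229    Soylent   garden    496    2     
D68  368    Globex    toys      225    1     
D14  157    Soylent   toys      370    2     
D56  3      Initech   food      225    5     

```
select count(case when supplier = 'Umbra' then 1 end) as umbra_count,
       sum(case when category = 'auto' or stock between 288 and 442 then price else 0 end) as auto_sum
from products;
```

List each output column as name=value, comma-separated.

[umbra_count: supplier = 'Umbra']
sku=D91: ✗
sku=D67: ✗
sku=D77: ✓ → 1
sku=D89: ✗
sku=D21: ✗
sku=D37: ✗
sku=D68: ✗
sku=D14: ✗
sku=D56: ✗
umbra_count = COUNT(1) = 1
—
[auto_sum: category = 'auto' or stock between 288 and 442]
sku=D91: ✗
sku=D67: ✗
sku=D77: ✓ → 321
sku=D89: ✓ → 72
sku=D21: ✓ → 232
sku=D37: ✗
sku=D68: ✗
sku=D14: ✓ → 157
sku=D56: ✗
auto_sum = 321 + 72 + 232 + 157 = 782

umbra_count=1, auto_sum=782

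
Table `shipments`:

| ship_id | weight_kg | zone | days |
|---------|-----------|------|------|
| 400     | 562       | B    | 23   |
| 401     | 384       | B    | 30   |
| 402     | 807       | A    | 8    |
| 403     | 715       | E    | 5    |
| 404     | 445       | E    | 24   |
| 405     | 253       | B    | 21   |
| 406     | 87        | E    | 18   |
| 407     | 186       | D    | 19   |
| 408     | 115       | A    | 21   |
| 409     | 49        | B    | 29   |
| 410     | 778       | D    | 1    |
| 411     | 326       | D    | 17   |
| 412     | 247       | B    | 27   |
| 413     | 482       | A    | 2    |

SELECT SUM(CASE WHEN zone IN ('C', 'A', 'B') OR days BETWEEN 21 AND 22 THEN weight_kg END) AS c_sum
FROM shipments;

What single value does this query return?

ship_id=400: ✓ → 562
ship_id=401: ✓ → 384
ship_id=402: ✓ → 807
ship_id=403: ✗
ship_id=404: ✗
ship_id=405: ✓ → 253
ship_id=406: ✗
ship_id=407: ✗
ship_id=408: ✓ → 115
ship_id=409: ✓ → 49
ship_id=410: ✗
ship_id=411: ✗
ship_id=412: ✓ → 247
ship_id=413: ✓ → 482
c_sum = 562 + 384 + 807 + 253 + 115 + 49 + 247 + 482 = 2899

2899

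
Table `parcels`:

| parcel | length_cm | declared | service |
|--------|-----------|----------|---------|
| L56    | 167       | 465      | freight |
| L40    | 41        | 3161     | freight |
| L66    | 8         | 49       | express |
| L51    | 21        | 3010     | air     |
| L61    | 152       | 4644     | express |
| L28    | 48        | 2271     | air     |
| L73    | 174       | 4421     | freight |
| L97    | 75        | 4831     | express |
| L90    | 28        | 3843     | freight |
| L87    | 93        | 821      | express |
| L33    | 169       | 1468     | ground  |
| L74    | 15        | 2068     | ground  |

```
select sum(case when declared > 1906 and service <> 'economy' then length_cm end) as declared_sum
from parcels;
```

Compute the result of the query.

parcel=L56: ✗
parcel=L40: ✓ → 41
parcel=L66: ✗
parcel=L51: ✓ → 21
parcel=L61: ✓ → 152
parcel=L28: ✓ → 48
parcel=L73: ✓ → 174
parcel=L97: ✓ → 75
parcel=L90: ✓ → 28
parcel=L87: ✗
parcel=L33: ✗
parcel=L74: ✓ → 15
declared_sum = 41 + 21 + 152 + 48 + 174 + 75 + 28 + 15 = 554

554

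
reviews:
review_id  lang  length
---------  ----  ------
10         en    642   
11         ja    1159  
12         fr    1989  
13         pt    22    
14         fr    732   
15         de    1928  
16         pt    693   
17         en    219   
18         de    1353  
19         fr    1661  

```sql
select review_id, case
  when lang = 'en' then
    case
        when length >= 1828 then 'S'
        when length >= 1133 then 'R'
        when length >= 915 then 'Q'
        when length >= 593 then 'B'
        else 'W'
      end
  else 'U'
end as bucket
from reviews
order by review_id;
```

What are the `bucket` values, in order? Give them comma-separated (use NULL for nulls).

review_id=10: lang='en' → inner[length >= 593] → B
review_id=11: lang='ja' → outer ELSE → U
review_id=12: lang='fr' → outer ELSE → U
review_id=13: lang='pt' → outer ELSE → U
review_id=14: lang='fr' → outer ELSE → U
review_id=15: lang='de' → outer ELSE → U
review_id=16: lang='pt' → outer ELSE → U
review_id=17: lang='en' → inner[ELSE] → W
review_id=18: lang='de' → outer ELSE → U
review_id=19: lang='fr' → outer ELSE → U

B, U, U, U, U, U, U, W, U, U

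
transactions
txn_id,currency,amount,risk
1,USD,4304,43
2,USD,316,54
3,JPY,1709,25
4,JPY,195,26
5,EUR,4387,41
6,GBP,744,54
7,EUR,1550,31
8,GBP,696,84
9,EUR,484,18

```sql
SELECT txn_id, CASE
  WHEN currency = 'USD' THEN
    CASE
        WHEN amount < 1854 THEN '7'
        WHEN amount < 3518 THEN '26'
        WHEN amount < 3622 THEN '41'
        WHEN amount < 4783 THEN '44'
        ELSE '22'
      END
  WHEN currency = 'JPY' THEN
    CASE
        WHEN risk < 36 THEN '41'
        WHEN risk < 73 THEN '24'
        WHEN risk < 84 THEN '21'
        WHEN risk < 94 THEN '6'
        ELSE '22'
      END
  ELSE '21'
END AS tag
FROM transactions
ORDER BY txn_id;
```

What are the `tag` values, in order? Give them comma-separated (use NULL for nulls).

44, 7, 41, 41, 21, 21, 21, 21, 21

txn_id=1: currency='USD' → inner[amount < 4783] → 44
txn_id=2: currency='USD' → inner[amount < 1854] → 7
txn_id=3: currency='JPY' → inner[risk < 36] → 41
txn_id=4: currency='JPY' → inner[risk < 36] → 41
txn_id=5: currency='EUR' → outer ELSE → 21
txn_id=6: currency='GBP' → outer ELSE → 21
txn_id=7: currency='EUR' → outer ELSE → 21
txn_id=8: currency='GBP' → outer ELSE → 21
txn_id=9: currency='EUR' → outer ELSE → 21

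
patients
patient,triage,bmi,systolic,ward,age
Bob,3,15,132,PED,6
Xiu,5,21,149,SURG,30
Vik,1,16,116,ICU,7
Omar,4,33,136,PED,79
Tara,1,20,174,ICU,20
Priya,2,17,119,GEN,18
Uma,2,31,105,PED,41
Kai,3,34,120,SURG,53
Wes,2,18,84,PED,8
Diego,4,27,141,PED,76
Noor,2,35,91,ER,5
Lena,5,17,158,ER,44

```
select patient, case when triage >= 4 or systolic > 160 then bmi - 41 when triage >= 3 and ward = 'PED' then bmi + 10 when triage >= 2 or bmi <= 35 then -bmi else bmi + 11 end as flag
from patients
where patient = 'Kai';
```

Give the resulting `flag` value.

-34

patient = Kai: triage=3, bmi=34, systolic=120, ward=SURG, age=53.
triage >= 4 or systolic > 160 → false
triage >= 3 and ward = 'PED' → false
triage >= 2 or bmi <= 35 → true → -34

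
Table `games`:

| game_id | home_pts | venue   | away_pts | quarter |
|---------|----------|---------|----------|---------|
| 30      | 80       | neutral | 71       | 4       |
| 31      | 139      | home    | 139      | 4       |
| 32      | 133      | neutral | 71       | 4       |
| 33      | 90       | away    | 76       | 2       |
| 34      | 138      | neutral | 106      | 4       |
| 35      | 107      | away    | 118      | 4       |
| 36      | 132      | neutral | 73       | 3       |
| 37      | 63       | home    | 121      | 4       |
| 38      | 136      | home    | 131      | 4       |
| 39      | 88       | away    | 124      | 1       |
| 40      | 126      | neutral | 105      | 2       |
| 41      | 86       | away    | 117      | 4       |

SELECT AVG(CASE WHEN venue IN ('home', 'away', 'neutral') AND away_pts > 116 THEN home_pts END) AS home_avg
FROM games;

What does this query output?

103.1666666667

game_id=30: ✗
game_id=31: ✓ → 139
game_id=32: ✗
game_id=33: ✗
game_id=34: ✗
game_id=35: ✓ → 107
game_id=36: ✗
game_id=37: ✓ → 63
game_id=38: ✓ → 136
game_id=39: ✓ → 88
game_id=40: ✗
game_id=41: ✓ → 86
home_avg = (139 + 107 + 63 + 136 + 88 + 86) / 6 = 103.1666666667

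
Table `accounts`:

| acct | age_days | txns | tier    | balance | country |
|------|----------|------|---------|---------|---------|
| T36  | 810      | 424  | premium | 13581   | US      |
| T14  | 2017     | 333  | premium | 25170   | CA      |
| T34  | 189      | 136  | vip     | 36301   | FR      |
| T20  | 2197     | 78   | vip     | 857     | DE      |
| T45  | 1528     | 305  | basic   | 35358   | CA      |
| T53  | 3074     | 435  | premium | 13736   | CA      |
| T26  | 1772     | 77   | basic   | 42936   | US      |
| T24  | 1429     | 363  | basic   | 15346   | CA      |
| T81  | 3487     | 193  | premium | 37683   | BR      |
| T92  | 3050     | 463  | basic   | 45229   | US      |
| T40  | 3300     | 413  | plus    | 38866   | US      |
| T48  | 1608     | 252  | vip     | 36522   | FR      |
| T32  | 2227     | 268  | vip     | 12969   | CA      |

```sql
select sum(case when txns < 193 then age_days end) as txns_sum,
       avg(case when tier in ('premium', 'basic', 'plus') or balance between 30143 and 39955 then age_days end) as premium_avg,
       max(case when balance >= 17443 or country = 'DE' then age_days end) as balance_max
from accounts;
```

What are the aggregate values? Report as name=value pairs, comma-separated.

[txns_sum: txns < 193]
acct=T36: ✗
acct=T14: ✗
acct=T34: ✓ → 189
acct=T20: ✓ → 2197
acct=T45: ✗
acct=T53: ✗
acct=T26: ✓ → 1772
acct=T24: ✗
acct=T81: ✗
acct=T92: ✗
acct=T40: ✗
acct=T48: ✗
acct=T32: ✗
txns_sum = 189 + 2197 + 1772 = 4158
—
[premium_avg: tier in ('premium', 'basic', 'plus') or balance between 30143 and 39955]
acct=T36: ✓ → 810
acct=T14: ✓ → 2017
acct=T34: ✓ → 189
acct=T20: ✗
acct=T45: ✓ → 1528
acct=T53: ✓ → 3074
acct=T26: ✓ → 1772
acct=T24: ✓ → 1429
acct=T81: ✓ → 3487
acct=T92: ✓ → 3050
acct=T40: ✓ → 3300
acct=T48: ✓ → 1608
acct=T32: ✗
premium_avg = (810 + 2017 + 189 + 1528 + 3074 + 1772 + 1429 + 3487 + 3050 + 3300 + 1608) / 11 = 2024
—
[balance_max: balance >= 17443 or country = 'DE']
acct=T36: ✗
acct=T14: ✓ → 2017
acct=T34: ✓ → 189
acct=T20: ✓ → 2197
acct=T45: ✓ → 1528
acct=T53: ✗
acct=T26: ✓ → 1772
acct=T24: ✗
acct=T81: ✓ → 3487
acct=T92: ✓ → 3050
acct=T40: ✓ → 3300
acct=T48: ✓ → 1608
acct=T32: ✗
balance_max = MAX(2017, 189, 2197, 1528, 1772, 3487, 3050, 3300, 1608) = 3487

txns_sum=4158, premium_avg=2024, balance_max=3487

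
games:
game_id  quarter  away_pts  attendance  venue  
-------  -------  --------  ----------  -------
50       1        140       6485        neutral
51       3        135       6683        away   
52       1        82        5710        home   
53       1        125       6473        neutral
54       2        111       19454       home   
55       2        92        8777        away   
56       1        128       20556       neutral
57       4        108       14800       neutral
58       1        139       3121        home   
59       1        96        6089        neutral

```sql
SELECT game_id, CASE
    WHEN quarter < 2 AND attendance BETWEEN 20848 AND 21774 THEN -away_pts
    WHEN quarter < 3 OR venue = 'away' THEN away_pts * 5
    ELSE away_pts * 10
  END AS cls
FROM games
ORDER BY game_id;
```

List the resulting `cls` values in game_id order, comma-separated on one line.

700, 675, 410, 625, 555, 460, 640, 1080, 695, 480

game_id=50: quarter < 3 OR venue = 'away' → 700
game_id=51: quarter < 3 OR venue = 'away' → 675
game_id=52: quarter < 3 OR venue = 'away' → 410
game_id=53: quarter < 3 OR venue = 'away' → 625
game_id=54: quarter < 3 OR venue = 'away' → 555
game_id=55: quarter < 3 OR venue = 'away' → 460
game_id=56: quarter < 3 OR venue = 'away' → 640
game_id=57: ELSE → 1080
game_id=58: quarter < 3 OR venue = 'away' → 695
game_id=59: quarter < 3 OR venue = 'away' → 480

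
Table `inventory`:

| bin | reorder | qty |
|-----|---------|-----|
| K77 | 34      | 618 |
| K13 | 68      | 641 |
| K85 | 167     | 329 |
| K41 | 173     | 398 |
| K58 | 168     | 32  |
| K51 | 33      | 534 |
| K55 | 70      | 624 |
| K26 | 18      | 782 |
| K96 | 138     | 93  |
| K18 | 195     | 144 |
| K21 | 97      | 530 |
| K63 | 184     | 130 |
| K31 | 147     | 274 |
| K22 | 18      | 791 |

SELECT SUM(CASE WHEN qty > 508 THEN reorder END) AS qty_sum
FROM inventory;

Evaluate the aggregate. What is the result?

338

bin=K77: ✓ → 34
bin=K13: ✓ → 68
bin=K85: ✗
bin=K41: ✗
bin=K58: ✗
bin=K51: ✓ → 33
bin=K55: ✓ → 70
bin=K26: ✓ → 18
bin=K96: ✗
bin=K18: ✗
bin=K21: ✓ → 97
bin=K63: ✗
bin=K31: ✗
bin=K22: ✓ → 18
qty_sum = 34 + 68 + 33 + 70 + 18 + 97 + 18 = 338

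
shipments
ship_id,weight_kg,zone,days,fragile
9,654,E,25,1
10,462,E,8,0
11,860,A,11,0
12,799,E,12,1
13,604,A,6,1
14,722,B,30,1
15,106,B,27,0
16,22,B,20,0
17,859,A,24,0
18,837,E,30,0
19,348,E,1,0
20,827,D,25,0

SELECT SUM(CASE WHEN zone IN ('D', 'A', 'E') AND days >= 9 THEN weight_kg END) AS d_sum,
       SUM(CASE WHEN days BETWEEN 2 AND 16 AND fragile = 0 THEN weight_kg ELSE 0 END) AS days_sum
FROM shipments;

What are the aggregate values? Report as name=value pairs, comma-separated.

[d_sum: zone IN ('D', 'A', 'E') AND days >= 9]
ship_id=9: ✓ → 654
ship_id=10: ✗
ship_id=11: ✓ → 860
ship_id=12: ✓ → 799
ship_id=13: ✗
ship_id=14: ✗
ship_id=15: ✗
ship_id=16: ✗
ship_id=17: ✓ → 859
ship_id=18: ✓ → 837
ship_id=19: ✗
ship_id=20: ✓ → 827
d_sum = 654 + 860 + 799 + 859 + 837 + 827 = 4836
—
[days_sum: days BETWEEN 2 AND 16 AND fragile = 0]
ship_id=9: ✗
ship_id=10: ✓ → 462
ship_id=11: ✓ → 860
ship_id=12: ✗
ship_id=13: ✗
ship_id=14: ✗
ship_id=15: ✗
ship_id=16: ✗
ship_id=17: ✗
ship_id=18: ✗
ship_id=19: ✗
ship_id=20: ✗
days_sum = 462 + 860 = 1322

d_sum=4836, days_sum=1322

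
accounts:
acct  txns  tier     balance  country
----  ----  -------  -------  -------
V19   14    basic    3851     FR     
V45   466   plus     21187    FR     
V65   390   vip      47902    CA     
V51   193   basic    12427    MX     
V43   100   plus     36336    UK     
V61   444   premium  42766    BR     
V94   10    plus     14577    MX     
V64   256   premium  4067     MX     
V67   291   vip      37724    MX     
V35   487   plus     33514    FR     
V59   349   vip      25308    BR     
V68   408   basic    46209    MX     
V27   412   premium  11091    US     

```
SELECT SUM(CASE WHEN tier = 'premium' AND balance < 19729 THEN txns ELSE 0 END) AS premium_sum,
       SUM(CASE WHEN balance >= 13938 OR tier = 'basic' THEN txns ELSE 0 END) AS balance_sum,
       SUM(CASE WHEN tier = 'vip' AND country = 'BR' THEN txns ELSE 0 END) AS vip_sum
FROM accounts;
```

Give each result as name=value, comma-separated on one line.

premium_sum=668, balance_sum=3152, vip_sum=349

[premium_sum: tier = 'premium' AND balance < 19729]
acct=V19: ✗
acct=V45: ✗
acct=V65: ✗
acct=V51: ✗
acct=V43: ✗
acct=V61: ✗
acct=V94: ✗
acct=V64: ✓ → 256
acct=V67: ✗
acct=V35: ✗
acct=V59: ✗
acct=V68: ✗
acct=V27: ✓ → 412
premium_sum = 256 + 412 = 668
—
[balance_sum: balance >= 13938 OR tier = 'basic']
acct=V19: ✓ → 14
acct=V45: ✓ → 466
acct=V65: ✓ → 390
acct=V51: ✓ → 193
acct=V43: ✓ → 100
acct=V61: ✓ → 444
acct=V94: ✓ → 10
acct=V64: ✗
acct=V67: ✓ → 291
acct=V35: ✓ → 487
acct=V59: ✓ → 349
acct=V68: ✓ → 408
acct=V27: ✗
balance_sum = 14 + 466 + 390 + 193 + 100 + 444 + 10 + 291 + 487 + 349 + 408 = 3152
—
[vip_sum: tier = 'vip' AND country = 'BR']
acct=V19: ✗
acct=V45: ✗
acct=V65: ✗
acct=V51: ✗
acct=V43: ✗
acct=V61: ✗
acct=V94: ✗
acct=V64: ✗
acct=V67: ✗
acct=V35: ✗
acct=V59: ✓ → 349
acct=V68: ✗
acct=V27: ✗
vip_sum = 349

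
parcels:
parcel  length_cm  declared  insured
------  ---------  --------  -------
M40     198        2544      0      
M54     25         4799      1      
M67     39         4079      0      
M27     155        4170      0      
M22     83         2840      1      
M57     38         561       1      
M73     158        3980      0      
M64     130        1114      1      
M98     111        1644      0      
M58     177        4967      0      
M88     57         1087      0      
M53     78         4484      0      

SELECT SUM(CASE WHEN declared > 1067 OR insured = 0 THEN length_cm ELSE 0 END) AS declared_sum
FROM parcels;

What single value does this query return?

1211

parcel=M40: ✓ → 198
parcel=M54: ✓ → 25
parcel=M67: ✓ → 39
parcel=M27: ✓ → 155
parcel=M22: ✓ → 83
parcel=M57: ✗
parcel=M73: ✓ → 158
parcel=M64: ✓ → 130
parcel=M98: ✓ → 111
parcel=M58: ✓ → 177
parcel=M88: ✓ → 57
parcel=M53: ✓ → 78
declared_sum = 198 + 25 + 39 + 155 + 83 + 158 + 130 + 111 + 177 + 57 + 78 = 1211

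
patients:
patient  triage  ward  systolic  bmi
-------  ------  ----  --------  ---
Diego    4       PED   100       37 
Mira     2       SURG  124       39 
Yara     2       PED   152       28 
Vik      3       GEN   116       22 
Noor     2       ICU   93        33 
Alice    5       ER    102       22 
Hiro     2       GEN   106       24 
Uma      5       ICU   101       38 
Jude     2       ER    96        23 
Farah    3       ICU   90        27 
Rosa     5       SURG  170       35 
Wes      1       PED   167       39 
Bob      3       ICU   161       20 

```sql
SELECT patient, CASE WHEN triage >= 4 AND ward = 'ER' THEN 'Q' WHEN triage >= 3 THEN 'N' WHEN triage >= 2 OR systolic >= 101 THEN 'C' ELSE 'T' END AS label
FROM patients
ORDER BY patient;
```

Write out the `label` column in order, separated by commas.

patient=Alice: triage >= 4 AND ward = 'ER' → Q
patient=Bob: triage >= 3 → N
patient=Diego: triage >= 3 → N
patient=Farah: triage >= 3 → N
patient=Hiro: triage >= 2 OR systolic >= 101 → C
patient=Jude: triage >= 2 OR systolic >= 101 → C
patient=Mira: triage >= 2 OR systolic >= 101 → C
patient=Noor: triage >= 2 OR systolic >= 101 → C
patient=Rosa: triage >= 3 → N
patient=Uma: triage >= 3 → N
patient=Vik: triage >= 3 → N
patient=Wes: triage >= 2 OR systolic >= 101 → C
patient=Yara: triage >= 2 OR systolic >= 101 → C

Q, N, N, N, C, C, C, C, N, N, N, C, C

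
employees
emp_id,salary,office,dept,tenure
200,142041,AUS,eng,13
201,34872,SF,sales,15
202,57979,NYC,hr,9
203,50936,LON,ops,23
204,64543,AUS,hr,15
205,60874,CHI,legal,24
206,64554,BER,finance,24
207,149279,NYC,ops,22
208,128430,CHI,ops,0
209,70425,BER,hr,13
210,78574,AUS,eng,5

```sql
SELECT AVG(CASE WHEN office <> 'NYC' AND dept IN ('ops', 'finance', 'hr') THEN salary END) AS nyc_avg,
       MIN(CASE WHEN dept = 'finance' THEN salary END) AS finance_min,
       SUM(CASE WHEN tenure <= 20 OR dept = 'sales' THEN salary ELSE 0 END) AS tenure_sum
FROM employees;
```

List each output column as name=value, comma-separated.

nyc_avg=75777.6, finance_min=64554, tenure_sum=576864

[nyc_avg: office <> 'NYC' AND dept IN ('ops', 'finance', 'hr')]
emp_id=200: ✗
emp_id=201: ✗
emp_id=202: ✗
emp_id=203: ✓ → 50936
emp_id=204: ✓ → 64543
emp_id=205: ✗
emp_id=206: ✓ → 64554
emp_id=207: ✗
emp_id=208: ✓ → 128430
emp_id=209: ✓ → 70425
emp_id=210: ✗
nyc_avg = (50936 + 64543 + 64554 + 128430 + 70425) / 5 = 75777.6
—
[finance_min: dept = 'finance']
emp_id=200: ✗
emp_id=201: ✗
emp_id=202: ✗
emp_id=203: ✗
emp_id=204: ✗
emp_id=205: ✗
emp_id=206: ✓ → 64554
emp_id=207: ✗
emp_id=208: ✗
emp_id=209: ✗
emp_id=210: ✗
finance_min = MIN(64554) = 64554
—
[tenure_sum: tenure <= 20 OR dept = 'sales']
emp_id=200: ✓ → 142041
emp_id=201: ✓ → 34872
emp_id=202: ✓ → 57979
emp_id=203: ✗
emp_id=204: ✓ → 64543
emp_id=205: ✗
emp_id=206: ✗
emp_id=207: ✗
emp_id=208: ✓ → 128430
emp_id=209: ✓ → 70425
emp_id=210: ✓ → 78574
tenure_sum = 142041 + 34872 + 57979 + 64543 + 128430 + 70425 + 78574 = 576864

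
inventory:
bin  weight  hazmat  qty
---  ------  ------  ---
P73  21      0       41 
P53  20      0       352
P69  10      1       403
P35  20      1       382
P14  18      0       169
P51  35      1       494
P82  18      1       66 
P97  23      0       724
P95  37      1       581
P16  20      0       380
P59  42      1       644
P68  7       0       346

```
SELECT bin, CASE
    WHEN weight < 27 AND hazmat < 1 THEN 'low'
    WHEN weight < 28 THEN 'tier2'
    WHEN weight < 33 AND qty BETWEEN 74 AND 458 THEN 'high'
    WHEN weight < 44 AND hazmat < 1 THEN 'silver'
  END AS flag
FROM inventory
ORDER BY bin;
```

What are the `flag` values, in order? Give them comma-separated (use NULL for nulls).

low, low, tier2, NULL, low, NULL, low, tier2, low, tier2, NULL, low

bin=P14: weight < 27 AND hazmat < 1 → low
bin=P16: weight < 27 AND hazmat < 1 → low
bin=P35: weight < 28 → tier2
bin=P51: (no match → NULL) → NULL
bin=P53: weight < 27 AND hazmat < 1 → low
bin=P59: (no match → NULL) → NULL
bin=P68: weight < 27 AND hazmat < 1 → low
bin=P69: weight < 28 → tier2
bin=P73: weight < 27 AND hazmat < 1 → low
bin=P82: weight < 28 → tier2
bin=P95: (no match → NULL) → NULL
bin=P97: weight < 27 AND hazmat < 1 → low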